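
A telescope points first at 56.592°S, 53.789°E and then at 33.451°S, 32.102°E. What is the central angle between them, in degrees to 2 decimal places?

Let φ₁ = -0.9877 rad, φ₂ = -0.5838 rad, and Δλ = -0.3785 rad.
cos c = sin φ₁ sin φ₂ + cos φ₁ cos φ₂ cos Δλ = (-0.8348)(-0.5512) + (0.5506)(0.8344)(0.9292) = 0.88702,
so c = arccos(0.88702) = 0.47994 rad.
So the angular separation is 27.50°.

27.50°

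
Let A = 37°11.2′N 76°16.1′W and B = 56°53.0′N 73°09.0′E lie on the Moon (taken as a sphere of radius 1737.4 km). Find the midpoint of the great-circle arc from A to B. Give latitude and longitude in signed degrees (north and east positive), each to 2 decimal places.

73.44°, -35.84°

Central angle δ = 1.4389 rad. Interpolating on the sphere with fraction f = 0.5:
P = [sin((1−f)δ)·A + sin(fδ)·B] / sin δ = 0.6647·A + 0.6647·B in Cartesian coordinates,
giving P = (0.2310, -0.1669, 0.9585), i.e. latitude 73.44°, longitude -35.84°.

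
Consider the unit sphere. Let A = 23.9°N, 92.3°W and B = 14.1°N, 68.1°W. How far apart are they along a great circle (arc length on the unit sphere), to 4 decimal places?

With latitudes φ₁ = 23.900°, φ₂ = 14.100° and longitude difference Δλ = 24.200°:
cos c = sin φ₁ sin φ₂ + cos φ₁ cos φ₂ cos Δλ = (0.4051)(0.2436) + (0.9143)(0.9699)(0.9121) = 0.90748,
so c = arccos(0.90748) = 0.43354 rad.
On the unit sphere the arc length equals the central angle: 0.4335.

0.4335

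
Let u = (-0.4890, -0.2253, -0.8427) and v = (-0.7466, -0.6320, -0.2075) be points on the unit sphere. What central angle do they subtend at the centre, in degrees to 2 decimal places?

46.97°

u·v = 0.6823; |u| = 1.0000, |v| = 0.9999.
cos θ = (u·v)/(|u||v|) = 0.6824, so θ = 46.97°.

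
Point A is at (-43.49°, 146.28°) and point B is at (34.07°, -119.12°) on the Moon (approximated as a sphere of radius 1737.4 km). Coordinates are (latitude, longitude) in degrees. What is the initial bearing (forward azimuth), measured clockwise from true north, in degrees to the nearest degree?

66°

With φ₁ = -0.7590, φ₂ = 0.5946, Δλ = 1.6511 rad, the forward-azimuth formula gives
θ = atan2( sin Δλ cos φ₂ , cos φ₁ sin φ₂ − sin φ₁ cos φ₂ cos Δλ ) = atan2(0.8257, 0.3607) = 66.40°.
So the initial bearing is 66°.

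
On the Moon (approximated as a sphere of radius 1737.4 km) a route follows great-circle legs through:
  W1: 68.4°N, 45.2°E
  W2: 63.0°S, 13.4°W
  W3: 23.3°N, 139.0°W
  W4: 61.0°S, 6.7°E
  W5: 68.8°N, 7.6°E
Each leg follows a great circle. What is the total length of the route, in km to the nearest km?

16063 km

Leg W1→W2: central angle 2.4059 rad, distance 4180.0 km.
Leg W2→W3: central angle 2.2083 rad, distance 3836.6 km.
Leg W3→W4: central angle 2.3657 rad, distance 4110.2 km.
Leg W4→W5: central angle 2.2655 rad, distance 3936.0 km.
Total: 4180.0 + 3836.6 + 4110.2 + 3936.0 ≈ 16063 km.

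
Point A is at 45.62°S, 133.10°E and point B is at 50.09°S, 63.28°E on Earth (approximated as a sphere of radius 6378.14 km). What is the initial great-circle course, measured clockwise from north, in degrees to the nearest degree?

With φ₁ = -0.7962, φ₂ = -0.8742, Δλ = -1.2186 rad, the forward-azimuth formula gives
θ = atan2( sin Δλ cos φ₂ , cos φ₁ sin φ₂ − sin φ₁ cos φ₂ cos Δλ ) = atan2(-0.6022, -0.3783) = -122.14°.
Adding 360° brings this into [0°, 360°): 238°.

238°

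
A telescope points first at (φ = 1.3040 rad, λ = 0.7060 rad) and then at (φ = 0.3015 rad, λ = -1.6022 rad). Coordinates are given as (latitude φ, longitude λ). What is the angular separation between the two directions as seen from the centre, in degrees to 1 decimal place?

Let φ₁ = 1.3040 rad, φ₂ = 0.3015 rad, and Δλ = -2.3082 rad.
cos c = sin φ₁ sin φ₂ + cos φ₁ cos φ₂ cos Δλ = (0.9646)(0.2970) + (0.2636)(0.9549)(-0.6724) = 0.11718,
so c = arccos(0.11718) = 1.45335 rad.
So the angular separation is 83.3°.

83.3°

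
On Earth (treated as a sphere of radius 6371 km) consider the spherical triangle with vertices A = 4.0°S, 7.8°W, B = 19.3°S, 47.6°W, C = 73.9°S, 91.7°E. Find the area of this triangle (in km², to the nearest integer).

27211843 km²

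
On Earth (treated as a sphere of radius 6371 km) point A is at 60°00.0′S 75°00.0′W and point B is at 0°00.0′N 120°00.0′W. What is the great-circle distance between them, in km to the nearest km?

7705 km

In radians: φ₁ = -1.0472, φ₂ = 0.0000, Δλ = -45.000° = -0.7854 rad.
cos c = sin φ₁ sin φ₂ + cos φ₁ cos φ₂ cos Δλ = (-0.8660)(0.0000) + (0.5000)(1.0000)(0.7071) = 0.35355,
so c = arccos(0.35355) = 1.20943 rad.
Distance = R·c = 6371 × 1.2094 ≈ 7705 km.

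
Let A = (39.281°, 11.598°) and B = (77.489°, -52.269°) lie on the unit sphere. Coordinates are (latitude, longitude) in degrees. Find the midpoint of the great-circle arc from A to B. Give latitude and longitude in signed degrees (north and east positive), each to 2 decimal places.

61.03°, -1.01°

The central angle between A and B is δ = 0.8066 rad.
With f = 0.5, the slerp weights are sin((1−f)δ)/sin δ = 0.5436 and sin(fδ)/sin δ = 0.5436.
Weighted sum of the unit vectors: (0.5436)·(0.7582,0.1556,0.6331) + (0.5436)·(0.1326,-0.1713,0.9763) = (0.4843, -0.0085, 0.8749).
Converting back: φ = atan2(z, √(x²+y²)) = 61.03°, λ = atan2(y, x) = -1.01°.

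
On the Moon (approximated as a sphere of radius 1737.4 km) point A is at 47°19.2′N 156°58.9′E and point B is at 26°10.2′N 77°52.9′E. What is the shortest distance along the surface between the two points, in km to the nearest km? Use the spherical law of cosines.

With latitudes φ₁ = 47.320°, φ₂ = 26.170° and longitude difference Δλ = -79.100°:
cos c = sin φ₁ sin φ₂ + cos φ₁ cos φ₂ cos Δλ = (0.7352)(0.4410) + (0.6779)(0.8975)(0.1891) = 0.43928,
so c = arccos(0.43928) = 1.11600 rad.
Distance = R·c = 1737.4 × 1.1160 ≈ 1939 km.

1939 km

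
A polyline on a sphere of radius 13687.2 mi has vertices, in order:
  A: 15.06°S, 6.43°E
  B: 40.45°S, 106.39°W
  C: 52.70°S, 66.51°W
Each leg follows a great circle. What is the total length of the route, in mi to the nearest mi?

30155 mi

Leg A→B: central angle 1.6875 rad, distance 23096.9 mi.
Leg B→C: central angle 0.5157 rad, distance 7058.0 mi.
Total: 23096.9 + 7058.0 ≈ 30155 mi.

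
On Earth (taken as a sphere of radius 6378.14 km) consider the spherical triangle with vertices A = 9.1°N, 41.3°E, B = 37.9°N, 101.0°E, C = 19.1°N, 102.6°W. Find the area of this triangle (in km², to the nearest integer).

89723389 km²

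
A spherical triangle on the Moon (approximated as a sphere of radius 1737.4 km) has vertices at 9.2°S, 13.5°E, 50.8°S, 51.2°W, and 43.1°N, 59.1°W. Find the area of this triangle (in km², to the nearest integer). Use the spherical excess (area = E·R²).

3426856 km²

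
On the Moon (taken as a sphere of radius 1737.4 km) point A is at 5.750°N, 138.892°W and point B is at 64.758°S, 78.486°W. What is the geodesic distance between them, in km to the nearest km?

2522 km

In radians: φ₁ = 0.1004, φ₂ = -1.1302, Δλ = 60.406° = 1.0543 rad.
Haversine: a = sin²(Δφ/2) + cos φ₁ cos φ₂ sin²(Δλ/2) = 0.3332 + (0.9950)(0.4264)(0.2531) = 0.44054.
Central angle c = 2·arcsin(√a) = 1.45160 rad.
Distance = R·c = 1737.4 × 1.4516 ≈ 2522 km.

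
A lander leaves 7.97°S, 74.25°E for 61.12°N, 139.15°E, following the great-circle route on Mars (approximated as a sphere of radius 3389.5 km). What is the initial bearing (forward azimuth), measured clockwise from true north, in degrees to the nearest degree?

Δλ = 64.900° = 1.1327 rad.
y = sin Δλ · cos φ₂ = (0.9056)(0.4830) = 0.4374
x = cos φ₁ sin φ₂ − sin φ₁ cos φ₂ cos Δλ = (0.9903)(0.8756) − (-0.1387)(0.4830)(0.4242) = 0.8956
θ = atan2(y, x) = 26.03°, so the bearing is 26°.

26°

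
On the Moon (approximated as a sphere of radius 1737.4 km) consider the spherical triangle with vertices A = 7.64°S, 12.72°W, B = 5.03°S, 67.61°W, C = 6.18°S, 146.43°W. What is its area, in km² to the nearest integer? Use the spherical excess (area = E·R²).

Side lengths (central angles): a = 1.3679, b = 2.3004, c = 0.9527 rad; semiperimeter s = 2.3105.
By l'Huilier's theorem, tan(E/4) = √[tan(s/2) tan((s−a)/2) tan((s−b)/2) tan((s−c)/2)], giving spherical excess E = 0.2741 rad.
Area = E·R² = 0.2741 × (1737.4)² ≈ 827259 km².

827259 km²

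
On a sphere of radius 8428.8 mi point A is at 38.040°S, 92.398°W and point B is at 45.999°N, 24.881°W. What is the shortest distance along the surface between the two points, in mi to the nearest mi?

Let φ₁ = -0.6639 rad, φ₂ = 0.8028 rad, and Δλ = 1.1784 rad.
Haversine: a = sin²(Δφ/2) + cos φ₁ cos φ₂ sin²(Δλ/2) = 0.4481 + (0.7876)(0.6947)(0.3088) = 0.61702.
Central angle c = 2·arcsin(√a) = 1.80703 rad.
Distance = R·c = 8428.8 × 1.8070 ≈ 15231 mi.

15231 mi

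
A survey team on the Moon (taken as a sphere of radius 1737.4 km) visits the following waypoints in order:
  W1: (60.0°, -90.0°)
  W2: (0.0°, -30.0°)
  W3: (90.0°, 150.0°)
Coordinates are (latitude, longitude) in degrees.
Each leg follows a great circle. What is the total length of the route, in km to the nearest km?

5019 km

Leg W1→W2: central angle 1.3181 rad, distance 2290.1 km.
Leg W2→W3: central angle 1.5708 rad, distance 2729.1 km.
Total: 2290.1 + 2729.1 ≈ 5019 km.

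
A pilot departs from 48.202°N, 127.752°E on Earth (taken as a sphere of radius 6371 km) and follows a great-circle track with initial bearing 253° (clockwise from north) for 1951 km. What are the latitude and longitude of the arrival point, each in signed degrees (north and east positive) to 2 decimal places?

Angular distance δ = d/R = 1951/6371 = 0.30623 rad; initial bearing θ = 4.4157 rad.
sin φ₂ = sin φ₁ cos δ + cos φ₁ sin δ cos θ = (0.7455)(0.9535) + (0.6665)(0.3015)(-0.2924) = 0.6521, so φ₂ = 40.70°.
Δλ = atan2(sin θ sin δ cos φ₁, cos δ − sin φ₁ sin φ₂) = atan2(-0.1922, 0.4674) = -22.350°.
λ₂ = 127.752° − 22.350° = 105.40°.

40.70°, 105.40°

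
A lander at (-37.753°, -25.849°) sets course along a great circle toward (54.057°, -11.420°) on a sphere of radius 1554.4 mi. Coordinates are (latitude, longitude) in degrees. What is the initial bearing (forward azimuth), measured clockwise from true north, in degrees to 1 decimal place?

8.4°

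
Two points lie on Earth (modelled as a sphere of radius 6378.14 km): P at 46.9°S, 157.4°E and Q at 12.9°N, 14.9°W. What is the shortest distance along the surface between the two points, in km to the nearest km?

16185 km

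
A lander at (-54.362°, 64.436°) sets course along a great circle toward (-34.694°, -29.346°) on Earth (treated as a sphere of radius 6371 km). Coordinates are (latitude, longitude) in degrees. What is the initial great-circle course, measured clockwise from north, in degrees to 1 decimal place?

245.4°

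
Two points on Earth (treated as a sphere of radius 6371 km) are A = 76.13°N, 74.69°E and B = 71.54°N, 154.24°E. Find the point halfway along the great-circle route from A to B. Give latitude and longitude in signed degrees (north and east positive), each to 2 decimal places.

77.36°, 121.03°

Central angle δ = 0.3635 rad. Interpolating on the sphere with fraction f = 0.5:
P = [sin((1−f)δ)·A + sin(fδ)·B] / sin δ = 0.5084·A + 0.5084·B in Cartesian coordinates,
giving P = (-0.1128, 0.1875, 0.9758), i.e. latitude 77.36°, longitude 121.03°.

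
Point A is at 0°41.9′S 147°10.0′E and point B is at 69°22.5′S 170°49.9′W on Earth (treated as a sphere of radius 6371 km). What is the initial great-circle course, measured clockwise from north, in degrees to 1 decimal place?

165.8°

Δλ = 42.002° = 0.7331 rad.
y = sin Δλ · cos φ₂ = (0.6692)(0.3523) = 0.2357
x = cos φ₁ sin φ₂ − sin φ₁ cos φ₂ cos Δλ = (0.9999)(-0.9359) − (-0.0122)(0.3523)(0.7431) = -0.9326
θ = atan2(y, x) = 165.82°, so the bearing is 165.8°.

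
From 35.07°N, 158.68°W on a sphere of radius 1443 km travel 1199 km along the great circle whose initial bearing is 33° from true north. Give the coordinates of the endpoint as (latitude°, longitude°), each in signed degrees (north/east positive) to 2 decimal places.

Angular distance δ = d/R = 1199/1443 = 0.83091 rad; initial bearing θ = 0.5760 rad.
sin φ₂ = sin φ₁ cos δ + cos φ₁ sin δ cos θ = (0.5746)(0.6742) + (0.8185)(0.7385)(0.8387) = 0.8943, so φ₂ = 63.42°.
Δλ = atan2(sin θ sin δ cos φ₁, cos δ − sin φ₁ sin φ₂) = atan2(0.3292, 0.1603) = 64.031°.
λ₂ = -158.680° + 64.031° = -94.65°.

63.42°, -94.65°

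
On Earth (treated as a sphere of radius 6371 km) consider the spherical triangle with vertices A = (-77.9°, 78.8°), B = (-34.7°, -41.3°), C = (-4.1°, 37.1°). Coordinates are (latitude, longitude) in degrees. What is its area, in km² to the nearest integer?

34261191 km²

Side lengths (central angles): a = 1.3637, b = 1.3428, c = 1.0813 rad; semiperimeter s = 1.8939.
By l'Huilier's theorem, tan(E/4) = √[tan(s/2) tan((s−a)/2) tan((s−b)/2) tan((s−c)/2)], giving spherical excess E = 0.8441 rad.
Area = E·R² = 0.8441 × (6371)² ≈ 34261191 km².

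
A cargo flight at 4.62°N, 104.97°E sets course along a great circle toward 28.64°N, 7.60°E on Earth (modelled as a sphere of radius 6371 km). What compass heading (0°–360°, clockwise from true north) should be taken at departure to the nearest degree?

299°

Δλ = -97.370° = -1.6994 rad.
y = sin Δλ · cos φ₂ = (-0.9917)(0.8776) = -0.8704
x = cos φ₁ sin φ₂ − sin φ₁ cos φ₂ cos Δλ = (0.9968)(0.4793) − (0.0805)(0.8776)(-0.1283) = 0.4868
θ = atan2(y, x) = -60.78°; adding 360° gives 299°.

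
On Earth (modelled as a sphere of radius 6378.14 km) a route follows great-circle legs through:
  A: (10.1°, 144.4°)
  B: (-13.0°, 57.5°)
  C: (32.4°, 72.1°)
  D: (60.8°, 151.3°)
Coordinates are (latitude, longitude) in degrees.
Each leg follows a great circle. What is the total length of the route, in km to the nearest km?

Leg A→B: central angle 1.5584 rad, distance 9939.5 km.
Leg B→C: central angle 0.8290 rad, distance 5287.7 km.
Leg C→D: central angle 0.9945 rad, distance 6343.1 km.
Total: 9939.5 + 5287.7 + 6343.1 ≈ 21570 km.

21570 km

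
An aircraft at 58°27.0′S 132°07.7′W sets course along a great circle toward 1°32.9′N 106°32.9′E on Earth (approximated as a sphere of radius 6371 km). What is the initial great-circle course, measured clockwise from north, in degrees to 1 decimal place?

With φ₁ = -1.0201, φ₂ = 0.0270, Δλ = -2.1175 rad, the forward-azimuth formula gives
θ = atan2( sin Δλ cos φ₂ , cos φ₁ sin φ₂ − sin φ₁ cos φ₂ cos Δλ ) = atan2(-0.8539, -0.4287) = -116.66°.
Adding 360° brings this into [0°, 360°): 243.3°.

243.3°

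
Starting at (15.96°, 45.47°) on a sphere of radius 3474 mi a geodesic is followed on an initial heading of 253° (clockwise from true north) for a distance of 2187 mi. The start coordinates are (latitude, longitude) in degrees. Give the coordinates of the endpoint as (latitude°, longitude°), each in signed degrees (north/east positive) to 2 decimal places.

3.25°, 11.14°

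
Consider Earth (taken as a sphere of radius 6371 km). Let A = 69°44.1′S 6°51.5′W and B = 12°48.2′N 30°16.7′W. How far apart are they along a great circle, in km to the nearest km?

9356 km

With latitudes φ₁ = -69.735°, φ₂ = 12.803° and longitude difference Δλ = -23.420°:
Haversine: a = sin²(Δφ/2) + cos φ₁ cos φ₂ sin²(Δλ/2) = 0.4351 + (0.3464)(0.9751)(0.0412) = 0.44898.
Central angle c = 2·arcsin(√a) = 1.46858 rad.
Distance = R·c = 6371 × 1.4686 ≈ 9356 km.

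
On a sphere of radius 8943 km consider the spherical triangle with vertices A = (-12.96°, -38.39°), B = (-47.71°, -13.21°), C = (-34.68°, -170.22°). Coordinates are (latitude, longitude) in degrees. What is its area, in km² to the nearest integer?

65862014 km²

Side lengths (central angles): a = 1.6594, b = 1.9898, c = 0.7085 rad; semiperimeter s = 2.1789.
By l'Huilier's theorem, tan(E/4) = √[tan(s/2) tan((s−a)/2) tan((s−b)/2) tan((s−c)/2)], giving spherical excess E = 0.8235 rad.
Area = E·R² = 0.8235 × (8943)² ≈ 65862014 km².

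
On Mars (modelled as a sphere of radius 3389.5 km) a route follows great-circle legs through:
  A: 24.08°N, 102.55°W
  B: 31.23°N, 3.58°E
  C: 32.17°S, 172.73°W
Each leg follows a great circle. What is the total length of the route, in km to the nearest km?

15797 km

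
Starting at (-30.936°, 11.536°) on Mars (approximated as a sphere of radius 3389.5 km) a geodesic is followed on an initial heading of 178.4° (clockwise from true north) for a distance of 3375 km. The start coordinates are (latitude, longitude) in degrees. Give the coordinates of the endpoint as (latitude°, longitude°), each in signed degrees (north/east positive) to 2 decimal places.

Angular distance δ = d/R = 3375/3389.5 = 0.99572 rad; initial bearing θ = 3.1137 rad.
sin φ₂ = sin φ₁ cos δ + cos φ₁ sin δ cos θ = (-0.5141)(0.5439) + (0.8577)(0.8392)(-0.9996) = -0.9991, so φ₂ = -87.57°.
Δλ = atan2(sin θ sin δ cos φ₁, cos δ − sin φ₁ sin φ₂) = atan2(0.0201, 0.0303) = 33.574°.
λ₂ = 11.536° + 33.574° = 45.11°.

-87.57°, 45.11°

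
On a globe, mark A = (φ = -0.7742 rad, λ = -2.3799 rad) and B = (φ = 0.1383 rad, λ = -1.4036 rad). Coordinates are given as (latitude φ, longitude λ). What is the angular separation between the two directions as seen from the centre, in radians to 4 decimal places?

1.2658 rad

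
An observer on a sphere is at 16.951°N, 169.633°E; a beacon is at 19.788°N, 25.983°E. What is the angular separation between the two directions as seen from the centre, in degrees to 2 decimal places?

In radians: φ₁ = 0.2959, φ₂ = 0.3454, Δλ = -143.650° = -2.5072 rad.
Haversine: a = sin²(Δφ/2) + cos φ₁ cos φ₂ sin²(Δλ/2) = 0.0006 + (0.9566)(0.9410)(0.9027) = 0.81311.
Central angle c = 2·arcsin(√a) = 2.24750 rad.
So the angular separation is 128.77°.

128.77°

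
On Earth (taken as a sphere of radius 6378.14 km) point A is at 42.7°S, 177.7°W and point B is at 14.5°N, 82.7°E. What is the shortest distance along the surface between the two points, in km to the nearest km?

11885 km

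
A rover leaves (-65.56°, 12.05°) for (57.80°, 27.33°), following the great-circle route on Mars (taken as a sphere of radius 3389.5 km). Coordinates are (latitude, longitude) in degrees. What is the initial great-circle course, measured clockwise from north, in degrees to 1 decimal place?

9.7°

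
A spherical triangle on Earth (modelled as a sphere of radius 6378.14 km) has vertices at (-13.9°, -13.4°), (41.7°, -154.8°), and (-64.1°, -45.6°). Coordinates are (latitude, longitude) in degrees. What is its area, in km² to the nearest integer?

104386964 km²

Side lengths (central angles): a = 2.3542, b = 0.9583, c = 2.3836 rad; semiperimeter s = 2.8481.
By l'Huilier's theorem, tan(E/4) = √[tan(s/2) tan((s−a)/2) tan((s−b)/2) tan((s−c)/2)], giving spherical excess E = 2.5660 rad.
Area = E·R² = 2.5660 × (6378.14)² ≈ 104386964 km².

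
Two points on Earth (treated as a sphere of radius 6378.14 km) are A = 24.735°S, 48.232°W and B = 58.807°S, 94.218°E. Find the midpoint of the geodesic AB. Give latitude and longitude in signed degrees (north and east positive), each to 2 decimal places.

Central angle δ = 1.5858 rad. Interpolating on the sphere with fraction f = 0.5:
P = [sin((1−f)δ)·A + sin(fδ)·B] / sin δ = 0.7125·A + 0.7125·B in Cartesian coordinates,
giving P = (0.4039, -0.1146, -0.9076), i.e. latitude -65.17°, longitude -15.84°.

-65.17°, -15.84°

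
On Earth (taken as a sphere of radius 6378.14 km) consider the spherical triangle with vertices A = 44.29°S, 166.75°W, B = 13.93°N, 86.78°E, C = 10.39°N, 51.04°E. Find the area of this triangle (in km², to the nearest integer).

Side lengths (central angles): a = 0.6123, b = 2.3218, c = 1.9445 rad; semiperimeter s = 2.4393.
By l'Huilier's theorem, tan(E/4) = √[tan(s/2) tan((s−a)/2) tan((s−b)/2) tan((s−c)/2)], giving spherical excess E = 0.9015 rad.
Area = E·R² = 0.9015 × (6378.14)² ≈ 36673809 km².

36673809 km²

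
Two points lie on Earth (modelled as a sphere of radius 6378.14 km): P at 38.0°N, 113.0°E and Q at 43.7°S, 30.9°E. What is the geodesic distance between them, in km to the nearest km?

Let φ₁ = 0.6632 rad, φ₂ = -0.7627 rad, and Δλ = -1.4329 rad.
cos c = sin φ₁ sin φ₂ + cos φ₁ cos φ₂ cos Δλ = (0.6157)(-0.6909) + (0.7880)(0.7230)(0.1374) = -0.34705,
so c = arccos(-0.34705) = 1.92522 rad.
Distance = R·c = 6378.14 × 1.9252 ≈ 12279 km.

12279 km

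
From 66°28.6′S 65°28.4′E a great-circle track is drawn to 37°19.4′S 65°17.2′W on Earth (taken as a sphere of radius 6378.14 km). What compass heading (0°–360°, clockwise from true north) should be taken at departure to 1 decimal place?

220.0°

With φ₁ = -1.1602, φ₂ = -0.6514, Δλ = -2.2822 rad, the forward-azimuth formula gives
θ = atan2( sin Δλ cos φ₂ , cos φ₁ sin φ₂ − sin φ₁ cos φ₂ cos Δλ ) = atan2(-0.6023, -0.7180) = -140.01°.
Adding 360° brings this into [0°, 360°): 220.0°.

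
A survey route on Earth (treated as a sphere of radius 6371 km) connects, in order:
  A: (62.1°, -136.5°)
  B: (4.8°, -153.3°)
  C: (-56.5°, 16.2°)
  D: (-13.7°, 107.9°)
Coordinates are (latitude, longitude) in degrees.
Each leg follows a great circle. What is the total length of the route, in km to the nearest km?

Leg A→B: central angle 1.0235 rad, distance 6521.0 km.
Leg B→C: central angle 2.2276 rad, distance 14191.9 km.
Leg C→D: central angle 1.3882 rad, distance 8844.2 km.
Total: 6521.0 + 14191.9 + 8844.2 ≈ 29557 km.

29557 km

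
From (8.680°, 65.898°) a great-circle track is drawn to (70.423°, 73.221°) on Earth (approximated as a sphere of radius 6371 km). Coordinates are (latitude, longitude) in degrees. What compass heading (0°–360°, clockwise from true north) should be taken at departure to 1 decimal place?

Δλ = 7.323° = 0.1278 rad.
y = sin Δλ · cos φ₂ = (0.1275)(0.3351) = 0.0427
x = cos φ₁ sin φ₂ − sin φ₁ cos φ₂ cos Δλ = (0.9885)(0.9422) − (0.1509)(0.3351)(0.9918) = 0.8812
θ = atan2(y, x) = 2.77°, so the bearing is 2.8°.

2.8°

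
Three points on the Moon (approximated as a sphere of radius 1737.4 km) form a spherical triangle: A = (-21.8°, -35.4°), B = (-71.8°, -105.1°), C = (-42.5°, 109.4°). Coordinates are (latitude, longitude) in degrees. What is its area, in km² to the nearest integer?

2193065 km²

Side lengths (central angles): a = 1.1018, b = 1.8844, c = 1.1002 rad; semiperimeter s = 2.0432.
By l'Huilier's theorem, tan(E/4) = √[tan(s/2) tan((s−a)/2) tan((s−b)/2) tan((s−c)/2)], giving spherical excess E = 0.7265 rad.
Area = E·R² = 0.7265 × (1737.4)² ≈ 2193065 km².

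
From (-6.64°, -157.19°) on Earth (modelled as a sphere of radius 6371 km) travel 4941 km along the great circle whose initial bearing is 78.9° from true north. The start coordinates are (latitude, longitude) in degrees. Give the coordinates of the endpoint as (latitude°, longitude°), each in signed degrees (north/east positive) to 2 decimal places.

2.94°, -113.72°

Angular distance δ = d/R = 4941/6371 = 0.77555 rad; initial bearing θ = 1.3771 rad.
sin φ₂ = sin φ₁ cos δ + cos φ₁ sin δ cos θ = (-0.1156)(0.7140) + (0.9933)(0.7001)(0.1925) = 0.0513, so φ₂ = 2.94°.
Δλ = atan2(sin θ sin δ cos φ₁, cos δ − sin φ₁ sin φ₂) = atan2(0.6824, 0.7200) = 43.465°.
λ₂ = -157.190° + 43.465° = -113.72°.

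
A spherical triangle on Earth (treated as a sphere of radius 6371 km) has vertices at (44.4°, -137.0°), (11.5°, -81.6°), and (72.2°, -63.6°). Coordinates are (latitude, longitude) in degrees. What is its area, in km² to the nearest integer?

Side lengths (central angles): a = 1.0761, b = 0.7546, c = 1.0039 rad; semiperimeter s = 1.4173.
By l'Huilier's theorem, tan(E/4) = √[tan(s/2) tan((s−a)/2) tan((s−b)/2) tan((s−c)/2)], giving spherical excess E = 0.4114 rad.
Area = E·R² = 0.4114 × (6371)² ≈ 16697891 km².

16697891 km²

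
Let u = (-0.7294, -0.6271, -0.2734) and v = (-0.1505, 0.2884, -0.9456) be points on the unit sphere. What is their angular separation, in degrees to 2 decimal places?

79.20°

u·v = 0.1874; |u| = 1.0000, |v| = 1.0000.
cos θ = (u·v)/(|u||v|) = 0.1874, so θ = 79.20°.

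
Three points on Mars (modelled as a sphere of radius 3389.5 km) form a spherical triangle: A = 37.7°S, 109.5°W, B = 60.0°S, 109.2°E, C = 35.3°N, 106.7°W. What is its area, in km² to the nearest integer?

8432103 km²

Side lengths (central angles): a = 2.5517, b = 1.2749, c = 1.3481 rad; semiperimeter s = 2.5873.
By l'Huilier's theorem, tan(E/4) = √[tan(s/2) tan((s−a)/2) tan((s−b)/2) tan((s−c)/2)], giving spherical excess E = 0.7339 rad.
Area = E·R² = 0.7339 × (3389.5)² ≈ 8432103 km².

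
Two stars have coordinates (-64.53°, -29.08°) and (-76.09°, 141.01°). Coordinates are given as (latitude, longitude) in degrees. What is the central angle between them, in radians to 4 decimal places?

0.6849 rad

With latitudes φ₁ = -64.530°, φ₂ = -76.090° and longitude difference Δλ = 170.090°:
cos c = sin φ₁ sin φ₂ + cos φ₁ cos φ₂ cos Δλ = (-0.9028)(-0.9707) + (0.4300)(0.2404)(-0.9851) = 0.77450,
so c = arccos(0.77450) = 0.68488 rad.
So the angular separation is 0.6849 rad.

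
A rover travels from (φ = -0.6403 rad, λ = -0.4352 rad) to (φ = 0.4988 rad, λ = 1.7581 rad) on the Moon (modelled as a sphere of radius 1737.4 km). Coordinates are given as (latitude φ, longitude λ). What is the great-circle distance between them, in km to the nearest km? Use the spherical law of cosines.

In radians: φ₁ = -0.6403, φ₂ = 0.4988, Δλ = 125.667° = 2.1933 rad.
cos c = sin φ₁ sin φ₂ + cos φ₁ cos φ₂ cos Δλ = (-0.5974)(0.4784) + (0.8019)(0.8782)(-0.5831) = -0.69640,
so c = arccos(-0.69640) = 2.34117 rad.
Distance = R·c = 1737.4 × 2.3412 ≈ 4068 km.

4068 km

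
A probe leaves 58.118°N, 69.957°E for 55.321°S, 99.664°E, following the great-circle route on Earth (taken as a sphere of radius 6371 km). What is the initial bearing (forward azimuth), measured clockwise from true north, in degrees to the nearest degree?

Δλ = 29.707° = 0.5185 rad.
y = sin Δλ · cos φ₂ = (0.4956)(0.5690) = 0.2820
x = cos φ₁ sin φ₂ − sin φ₁ cos φ₂ cos Δλ = (0.5282)(-0.8224) − (0.8491)(0.5690)(0.8686) = -0.8540
θ = atan2(y, x) = 161.73°, so the bearing is 162°.

162°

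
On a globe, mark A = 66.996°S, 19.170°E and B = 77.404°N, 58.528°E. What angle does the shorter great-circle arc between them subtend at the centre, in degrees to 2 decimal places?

With latitudes φ₁ = -66.996°, φ₂ = 77.404° and longitude difference Δλ = 39.358°:
Haversine: a = sin²(Δφ/2) + cos φ₁ cos φ₂ sin²(Δλ/2) = 0.9066 + (0.3908)(0.2181)(0.1134) = 0.91621.
Central angle c = 2·arcsin(√a) = 2.55427 rad.
So the angular separation is 146.35°.

146.35°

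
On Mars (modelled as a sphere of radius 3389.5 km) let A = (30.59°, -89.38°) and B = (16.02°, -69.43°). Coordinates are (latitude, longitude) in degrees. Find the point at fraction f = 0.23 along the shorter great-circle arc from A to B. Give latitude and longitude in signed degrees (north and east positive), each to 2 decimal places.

27.48°, -84.37°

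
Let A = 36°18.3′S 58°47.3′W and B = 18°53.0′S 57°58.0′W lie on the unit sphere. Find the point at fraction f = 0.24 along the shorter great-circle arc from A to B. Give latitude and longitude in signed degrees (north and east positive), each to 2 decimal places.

-32.12°, -58.56°

Central angle δ = 0.3043 rad. Interpolating on the sphere with fraction f = 0.24:
P = [sin((1−f)δ)·A + sin(fδ)·B] / sin δ = 0.7650·A + 0.2435·B in Cartesian coordinates,
giving P = (0.4417, -0.7226, -0.5318), i.e. latitude -32.12°, longitude -58.56°.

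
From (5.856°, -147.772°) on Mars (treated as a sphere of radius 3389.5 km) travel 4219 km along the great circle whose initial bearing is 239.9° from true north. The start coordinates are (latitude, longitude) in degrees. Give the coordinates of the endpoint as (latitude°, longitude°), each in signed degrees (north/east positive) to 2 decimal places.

Angular distance δ = d/R = 4219/3389.5 = 1.24473 rad; initial bearing θ = 4.1870 rad.
sin φ₂ = sin φ₁ cos δ + cos φ₁ sin δ cos θ = (0.1020)(0.3203) + (0.9948)(0.9473)(-0.5015) = -0.4399, so φ₂ = -26.10°.
Δλ = atan2(sin θ sin δ cos φ₁, cos δ − sin φ₁ sin φ₂) = atan2(-0.8153, 0.3652) = -65.870°.
λ₂ = -147.772° − 65.870° = -213.64° → 146.36° after wrapping to (−180°, 180°].

-26.10°, 146.36°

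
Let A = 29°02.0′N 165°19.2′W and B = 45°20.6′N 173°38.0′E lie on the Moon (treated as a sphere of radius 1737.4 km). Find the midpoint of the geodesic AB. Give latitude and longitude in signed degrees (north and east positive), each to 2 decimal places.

37.65°, -174.69°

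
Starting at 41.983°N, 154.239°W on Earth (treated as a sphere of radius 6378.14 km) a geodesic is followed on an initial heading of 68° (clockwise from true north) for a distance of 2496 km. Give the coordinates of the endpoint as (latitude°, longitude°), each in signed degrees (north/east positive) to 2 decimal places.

Angular distance δ = d/R = 2496/6378.14 = 0.39134 rad; initial bearing θ = 1.1868 rad.
sin φ₂ = sin φ₁ cos δ + cos φ₁ sin δ cos θ = (0.6689)(0.9244) + (0.7433)(0.3814)(0.3746) = 0.7246, so φ₂ = 46.43°.
Δλ = atan2(sin θ sin δ cos φ₁, cos δ − sin φ₁ sin φ₂) = atan2(0.2629, 0.4397) = 30.872°.
λ₂ = -154.239° + 30.872° = -123.37°.

46.43°, -123.37°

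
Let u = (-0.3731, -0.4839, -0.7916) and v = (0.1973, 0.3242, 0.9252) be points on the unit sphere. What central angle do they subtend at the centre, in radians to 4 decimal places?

u·v = -0.9629; |u| = 1.0000, |v| = 1.0000.
cos θ = (u·v)/(|u||v|) = -0.9629, so θ = 2.8682 rad.

2.8682 rad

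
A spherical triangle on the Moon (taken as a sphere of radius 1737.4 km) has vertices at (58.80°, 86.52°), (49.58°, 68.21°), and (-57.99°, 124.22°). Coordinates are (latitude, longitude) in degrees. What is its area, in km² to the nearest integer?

1212776 km²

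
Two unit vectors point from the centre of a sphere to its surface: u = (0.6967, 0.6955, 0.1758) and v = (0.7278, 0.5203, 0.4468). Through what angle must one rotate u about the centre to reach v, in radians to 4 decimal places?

u·v = 0.9475; |u| = 1.0000, |v| = 1.0000.
cos θ = (u·v)/(|u||v|) = 0.9474, so θ = 0.3256 rad.

0.3256 rad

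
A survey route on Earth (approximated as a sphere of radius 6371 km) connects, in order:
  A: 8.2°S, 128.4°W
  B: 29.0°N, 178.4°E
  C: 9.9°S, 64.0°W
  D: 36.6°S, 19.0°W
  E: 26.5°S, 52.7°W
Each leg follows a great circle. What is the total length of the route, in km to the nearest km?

Leg A→B: central angle 1.1047 rad, distance 7038.0 km.
Leg B→C: central angle 2.0743 rad, distance 13215.6 km.
Leg C→D: central angle 0.8477 rad, distance 5400.5 km.
Leg D→E: central angle 0.5281 rad, distance 3364.5 km.
Total: 7038.0 + 13215.6 + 5400.5 + 3364.5 ≈ 29019 km.

29019 km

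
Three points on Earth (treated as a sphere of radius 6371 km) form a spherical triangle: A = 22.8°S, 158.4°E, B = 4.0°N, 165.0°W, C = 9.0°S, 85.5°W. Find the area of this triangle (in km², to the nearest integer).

Side lengths (central angles): a = 1.4013, b = 1.9177, c = 0.7795 rad; semiperimeter s = 2.0493.
By l'Huilier's theorem, tan(E/4) = √[tan(s/2) tan((s−a)/2) tan((s−b)/2) tan((s−c)/2)], giving spherical excess E = 0.6492 rad.
Area = E·R² = 0.6492 × (6371)² ≈ 26352408 km².

26352408 km²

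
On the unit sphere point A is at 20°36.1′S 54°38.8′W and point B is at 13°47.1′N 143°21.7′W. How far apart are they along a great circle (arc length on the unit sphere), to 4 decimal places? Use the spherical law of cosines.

In radians: φ₁ = -0.3596, φ₂ = 0.2406, Δλ = -88.715° = -1.5484 rad.
cos c = sin φ₁ sin φ₂ + cos φ₁ cos φ₂ cos Δλ = (-0.3519)(0.2383) + (0.9360)(0.9712)(0.0224) = -0.06346,
so c = arccos(-0.06346) = 1.63430 rad.
On the unit sphere the arc length equals the central angle: 1.6343.

1.6343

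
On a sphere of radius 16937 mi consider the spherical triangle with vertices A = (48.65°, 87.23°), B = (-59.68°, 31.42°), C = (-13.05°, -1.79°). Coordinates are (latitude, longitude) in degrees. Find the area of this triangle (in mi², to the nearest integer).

352056823 mi²

Side lengths (central angles): a = 0.9193, b = 1.7300, c = 2.0495 rad; semiperimeter s = 2.3494.
By l'Huilier's theorem, tan(E/4) = √[tan(s/2) tan((s−a)/2) tan((s−b)/2) tan((s−c)/2)], giving spherical excess E = 1.2273 rad.
Area = E·R² = 1.2273 × (16937)² ≈ 352056823 mi².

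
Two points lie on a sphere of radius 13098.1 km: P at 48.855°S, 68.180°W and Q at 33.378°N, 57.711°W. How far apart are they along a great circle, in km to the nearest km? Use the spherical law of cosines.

18920 km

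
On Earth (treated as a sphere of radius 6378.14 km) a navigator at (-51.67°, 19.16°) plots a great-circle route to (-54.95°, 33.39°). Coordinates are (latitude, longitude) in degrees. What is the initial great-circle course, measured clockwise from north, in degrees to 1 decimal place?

Δλ = 14.230° = 0.2484 rad.
y = sin Δλ · cos φ₂ = (0.2458)(0.5743) = 0.1412
x = cos φ₁ sin φ₂ − sin φ₁ cos φ₂ cos Δλ = (0.6202)(-0.8187) − (-0.7845)(0.5743)(0.9693) = -0.0710
θ = atan2(y, x) = 116.71°, so the bearing is 116.7°.

116.7°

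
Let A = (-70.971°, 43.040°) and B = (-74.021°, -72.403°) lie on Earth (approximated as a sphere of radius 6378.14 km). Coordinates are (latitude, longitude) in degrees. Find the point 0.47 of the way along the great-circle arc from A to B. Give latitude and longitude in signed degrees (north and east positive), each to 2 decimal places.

The central angle between A and B is δ = 0.5151 rad.
With f = 0.47, the slerp weights are sin((1−f)δ)/sin δ = 0.5473 and sin(fδ)/sin δ = 0.4867.
Weighted sum of the unit vectors: (0.5473)·(0.2383,0.2225,-0.9454) + (0.4867)·(0.0832,-0.2624,-0.9614) = (0.1709, -0.0059, -0.9853).
Converting back: φ = atan2(z, √(x²+y²)) = -80.15°, λ = atan2(y, x) = -1.98°.

-80.15°, -1.98°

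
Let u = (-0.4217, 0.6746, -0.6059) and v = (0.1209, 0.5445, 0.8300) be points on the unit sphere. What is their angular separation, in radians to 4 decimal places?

u·v = -0.1866; |u| = 1.0000, |v| = 1.0000.
cos θ = (u·v)/(|u||v|) = -0.1866, so θ = 1.7585 rad.

1.7585 rad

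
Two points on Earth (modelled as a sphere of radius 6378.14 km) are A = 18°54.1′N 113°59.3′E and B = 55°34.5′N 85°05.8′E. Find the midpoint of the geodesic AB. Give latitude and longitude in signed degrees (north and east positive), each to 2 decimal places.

Central angle δ = 0.7444 rad. Interpolating on the sphere with fraction f = 0.5:
P = [sin((1−f)δ)·A + sin(fδ)·B] / sin δ = 0.5368·A + 0.5368·B in Cartesian coordinates,
giving P = (-0.1805, 0.7663, 0.6166), i.e. latitude 38.07°, longitude 103.26°.

38.07°, 103.26°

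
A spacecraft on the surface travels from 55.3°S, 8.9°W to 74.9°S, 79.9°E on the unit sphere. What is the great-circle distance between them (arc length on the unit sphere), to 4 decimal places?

0.6487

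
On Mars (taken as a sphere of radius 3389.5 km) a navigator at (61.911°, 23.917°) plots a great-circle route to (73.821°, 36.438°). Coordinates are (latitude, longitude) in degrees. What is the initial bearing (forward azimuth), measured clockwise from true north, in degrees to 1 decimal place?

With φ₁ = 1.0806, φ₂ = 1.2884, Δλ = 0.2185 rad, the forward-azimuth formula gives
θ = atan2( sin Δλ cos φ₂ , cos φ₁ sin φ₂ − sin φ₁ cos φ₂ cos Δλ ) = atan2(0.0604, 0.2122) = 15.89°.
So the initial bearing is 15.9°.

15.9°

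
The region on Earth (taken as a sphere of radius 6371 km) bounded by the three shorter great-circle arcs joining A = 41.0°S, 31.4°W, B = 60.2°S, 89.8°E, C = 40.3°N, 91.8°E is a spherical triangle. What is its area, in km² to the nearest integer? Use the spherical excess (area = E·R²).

76087083 km²

Side lengths (central angles): a = 1.7543, b = 2.4031, c = 1.1864 rad; semiperimeter s = 2.6719.
By l'Huilier's theorem, tan(E/4) = √[tan(s/2) tan((s−a)/2) tan((s−b)/2) tan((s−c)/2)], giving spherical excess E = 1.8745 rad.
Area = E·R² = 1.8745 × (6371)² ≈ 76087083 km².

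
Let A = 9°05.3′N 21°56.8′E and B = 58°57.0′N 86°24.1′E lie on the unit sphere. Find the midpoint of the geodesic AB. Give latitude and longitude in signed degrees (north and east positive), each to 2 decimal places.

The central angle between A and B is δ = 1.2079 rad.
With f = 0.5, the slerp weights are sin((1−f)δ)/sin δ = 0.6075 and sin(fδ)/sin δ = 0.6075.
Weighted sum of the unit vectors: (0.6075)·(0.9159,0.3691,0.1580) + (0.6075)·(0.0324,0.5148,0.8567) = (0.5760, 0.5369, 0.6164).
Converting back: φ = atan2(z, √(x²+y²)) = 38.05°, λ = atan2(y, x) = 42.99°.

38.05°, 42.99°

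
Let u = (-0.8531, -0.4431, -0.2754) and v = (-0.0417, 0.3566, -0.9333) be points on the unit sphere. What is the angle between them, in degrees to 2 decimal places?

u·v = 0.1346; |u| = 1.0000, |v| = 1.0000.
cos θ = (u·v)/(|u||v|) = 0.1346, so θ = 82.26°.

82.26°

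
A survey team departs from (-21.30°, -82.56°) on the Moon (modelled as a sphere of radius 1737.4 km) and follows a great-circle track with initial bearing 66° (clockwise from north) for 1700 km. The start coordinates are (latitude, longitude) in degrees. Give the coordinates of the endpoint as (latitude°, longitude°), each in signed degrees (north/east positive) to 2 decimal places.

Angular distance δ = d/R = 1700/1737.4 = 0.97847 rad; initial bearing θ = 1.1519 rad.
sin φ₂ = sin φ₁ cos δ + cos φ₁ sin δ cos θ = (-0.3633)(0.5583) + (0.9317)(0.8296)(0.4067) = 0.1116, so φ₂ = 6.41°.
Δλ = atan2(sin θ sin δ cos φ₁, cos δ − sin φ₁ sin φ₂) = atan2(0.7061, 0.5988) = 49.701°.
λ₂ = -82.560° + 49.701° = -32.86°.

6.41°, -32.86°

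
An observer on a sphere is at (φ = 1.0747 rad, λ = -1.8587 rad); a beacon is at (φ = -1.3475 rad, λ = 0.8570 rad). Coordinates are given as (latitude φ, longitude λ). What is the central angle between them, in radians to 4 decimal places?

2.8358 rad

In radians: φ₁ = 1.0747, φ₂ = -1.3475, Δλ = 155.598° = 2.7157 rad.
Haversine: a = sin²(Δφ/2) + cos φ₁ cos φ₂ sin²(Δλ/2) = 0.8761 + (0.4760)(0.2214)(0.9553) = 0.97680.
Central angle c = 2·arcsin(√a) = 2.83579 rad.
So the angular separation is 2.8358 rad.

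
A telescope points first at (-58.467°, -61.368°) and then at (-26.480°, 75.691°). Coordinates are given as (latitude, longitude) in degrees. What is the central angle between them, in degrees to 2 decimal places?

87.86°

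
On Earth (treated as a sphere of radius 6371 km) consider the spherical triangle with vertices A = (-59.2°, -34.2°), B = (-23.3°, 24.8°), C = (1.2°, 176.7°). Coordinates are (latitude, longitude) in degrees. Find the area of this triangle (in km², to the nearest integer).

80380457 km²

Side lengths (central angles): a = 2.5292, b = 2.0457, c = 0.9496 rad; semiperimeter s = 2.7623.
By l'Huilier's theorem, tan(E/4) = √[tan(s/2) tan((s−a)/2) tan((s−b)/2) tan((s−c)/2)], giving spherical excess E = 1.9803 rad.
Area = E·R² = 1.9803 × (6371)² ≈ 80380457 km².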